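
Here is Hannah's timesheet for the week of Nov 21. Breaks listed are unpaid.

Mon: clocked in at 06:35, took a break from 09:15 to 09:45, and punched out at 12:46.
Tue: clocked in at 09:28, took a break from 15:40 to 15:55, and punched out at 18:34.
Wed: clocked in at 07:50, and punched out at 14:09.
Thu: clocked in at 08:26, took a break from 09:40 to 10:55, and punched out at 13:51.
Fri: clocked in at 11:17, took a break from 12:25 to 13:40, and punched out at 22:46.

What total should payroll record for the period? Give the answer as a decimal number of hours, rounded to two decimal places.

Mon: 06:35–12:46 = 6 h 11 min; less 30 min break → 5 h 41 min
Tue: 09:28–18:34 = 9 h 6 min; less 15 min break → 8 h 51 min
Wed: 07:50–14:09 = 6 h 19 min
Thu: 08:26–13:51 = 5 h 25 min; less 75 min break → 4 h 10 min
Fri: 11:17–22:46 = 11 h 29 min; less 75 min break → 10 h 14 min
Total: 5 h 41 min + 8 h 51 min + 6 h 19 min + 4 h 10 min + 10 h 14 min = 35 h 15 min.

35.25 hours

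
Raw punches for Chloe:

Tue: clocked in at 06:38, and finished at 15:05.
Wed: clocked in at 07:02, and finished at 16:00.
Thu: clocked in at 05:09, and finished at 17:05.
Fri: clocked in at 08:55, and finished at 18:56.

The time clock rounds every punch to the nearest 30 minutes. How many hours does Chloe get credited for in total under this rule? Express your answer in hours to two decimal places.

39.50 hours

Tue: in 06:38→06:30, out 15:05→15:00; 8 h 30 min
Wed: in 07:02→07:00, out 16:00→16:00; 9 h 0 min
Thu: in 05:09→05:00, out 17:05→17:00; 12 h 0 min
Fri: in 08:55→09:00, out 18:56→19:00; 10 h 0 min
Total credited: 39 h 30 min.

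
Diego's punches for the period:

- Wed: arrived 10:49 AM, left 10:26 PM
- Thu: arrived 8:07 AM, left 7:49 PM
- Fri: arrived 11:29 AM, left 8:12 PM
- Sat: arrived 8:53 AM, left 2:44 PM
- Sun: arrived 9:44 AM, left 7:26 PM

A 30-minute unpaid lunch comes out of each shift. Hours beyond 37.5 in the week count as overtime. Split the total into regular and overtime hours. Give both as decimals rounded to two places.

Regular 37.50 hours, overtime 7.58 hours

Wed: 10:49 AM–10:26 PM = 11 h 37 min; less 30 min break → 11 h 7 min
Thu: 8:07 AM–7:49 PM = 11 h 42 min; less 30 min break → 11 h 12 min
Fri: 11:29 AM–8:12 PM = 8 h 43 min; less 30 min break → 8 h 13 min
Sat: 8:53 AM–2:44 PM = 5 h 51 min; less 30 min break → 5 h 21 min
Sun: 9:44 AM–7:26 PM = 9 h 42 min; less 30 min break → 9 h 12 min
Total worked: 45 h 5 min = 45.08 h.
Threshold 37.5 h → overtime 7 h 35 min, regular 37 h 30 min.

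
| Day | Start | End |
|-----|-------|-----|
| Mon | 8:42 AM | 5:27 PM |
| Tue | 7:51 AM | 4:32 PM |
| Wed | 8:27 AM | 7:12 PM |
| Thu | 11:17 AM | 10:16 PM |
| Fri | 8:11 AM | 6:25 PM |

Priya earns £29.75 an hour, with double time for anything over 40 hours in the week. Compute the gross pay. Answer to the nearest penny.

Mon: 8:42 AM–5:27 PM = 8 h 45 min
Tue: 7:51 AM–4:32 PM = 8 h 41 min
Wed: 8:27 AM–7:12 PM = 10 h 45 min
Thu: 11:17 AM–10:16 PM = 10 h 59 min
Fri: 8:11 AM–6:25 PM = 10 h 14 min
Total worked: 49 h 24 min = 2964 min.
Regular 40 h 0 min = 2400 min at £29.75/h; overtime 9 h 24 min = 564 min at £59.50/h.
Pay = (2400 × £29.75 + 564 × £59.50) ÷ 60 = £1749.30.

£1749.30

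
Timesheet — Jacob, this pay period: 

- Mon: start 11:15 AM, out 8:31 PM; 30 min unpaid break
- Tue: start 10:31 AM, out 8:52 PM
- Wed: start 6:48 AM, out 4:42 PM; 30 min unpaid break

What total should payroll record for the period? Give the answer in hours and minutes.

Mon: 11:15 AM–8:31 PM = 9 h 16 min; less 30 min break → 8 h 46 min
Tue: 10:31 AM–8:52 PM = 10 h 21 min
Wed: 6:48 AM–4:42 PM = 9 h 54 min; less 30 min break → 9 h 24 min
Total: 8 h 46 min + 10 h 21 min + 9 h 24 min = 28 h 31 min.

28 h 31 min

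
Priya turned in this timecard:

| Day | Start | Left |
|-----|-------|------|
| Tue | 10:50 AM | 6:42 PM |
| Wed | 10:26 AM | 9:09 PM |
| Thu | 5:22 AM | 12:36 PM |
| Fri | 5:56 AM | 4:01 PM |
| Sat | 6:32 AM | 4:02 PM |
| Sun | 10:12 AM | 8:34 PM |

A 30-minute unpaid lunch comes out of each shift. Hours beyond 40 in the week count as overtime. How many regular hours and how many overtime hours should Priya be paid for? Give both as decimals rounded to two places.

Regular 40.00 hours, overtime 12.77 hours

Tue: 10:50 AM–6:42 PM = 7 h 52 min; less 30 min break → 7 h 22 min
Wed: 10:26 AM–9:09 PM = 10 h 43 min; less 30 min break → 10 h 13 min
Thu: 5:22 AM–12:36 PM = 7 h 14 min; less 30 min break → 6 h 44 min
Fri: 5:56 AM–4:01 PM = 10 h 5 min; less 30 min break → 9 h 35 min
Sat: 6:32 AM–4:02 PM = 9 h 30 min; less 30 min break → 9 h 0 min
Sun: 10:12 AM–8:34 PM = 10 h 22 min; less 30 min break → 9 h 52 min
Total worked: 52 h 46 min = 52.77 h.
Threshold 40 h → overtime 12 h 46 min, regular 40 h 0 min.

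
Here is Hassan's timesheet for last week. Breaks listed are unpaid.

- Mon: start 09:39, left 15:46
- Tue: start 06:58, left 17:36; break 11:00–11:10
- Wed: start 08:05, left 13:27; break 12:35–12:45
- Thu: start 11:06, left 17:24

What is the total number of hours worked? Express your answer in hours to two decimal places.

Mon: 09:39–15:46 = 6 h 7 min
Tue: 06:58–17:36 = 10 h 38 min; less 10 min break → 10 h 28 min
Wed: 08:05–13:27 = 5 h 22 min; less 10 min break → 5 h 12 min
Thu: 11:06–17:24 = 6 h 18 min
Total: 6 h 7 min + 10 h 28 min + 5 h 12 min + 6 h 18 min = 28 h 5 min.

28.08 hours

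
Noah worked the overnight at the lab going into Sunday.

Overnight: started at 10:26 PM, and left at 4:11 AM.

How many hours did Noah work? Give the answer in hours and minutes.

Overnight: 10:26 PM → midnight = 1 h 34 min; midnight → 4:11 AM = 4 h 11 min; span 5 h 45 min

5 h 45 min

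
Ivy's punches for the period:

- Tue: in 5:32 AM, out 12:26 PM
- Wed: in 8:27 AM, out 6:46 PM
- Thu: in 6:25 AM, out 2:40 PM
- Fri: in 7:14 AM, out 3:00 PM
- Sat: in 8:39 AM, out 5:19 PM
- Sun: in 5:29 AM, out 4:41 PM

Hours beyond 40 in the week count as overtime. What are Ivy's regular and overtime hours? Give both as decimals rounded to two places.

Regular 40.00 hours, overtime 13.10 hours

Tue: 5:32 AM–12:26 PM = 6 h 54 min
Wed: 8:27 AM–6:46 PM = 10 h 19 min
Thu: 6:25 AM–2:40 PM = 8 h 15 min
Fri: 7:14 AM–3:00 PM = 7 h 46 min
Sat: 8:39 AM–5:19 PM = 8 h 40 min
Sun: 5:29 AM–4:41 PM = 11 h 12 min
Total worked: 53 h 6 min = 53.10 h.
Threshold 40 h → overtime 13 h 6 min, regular 40 h 0 min.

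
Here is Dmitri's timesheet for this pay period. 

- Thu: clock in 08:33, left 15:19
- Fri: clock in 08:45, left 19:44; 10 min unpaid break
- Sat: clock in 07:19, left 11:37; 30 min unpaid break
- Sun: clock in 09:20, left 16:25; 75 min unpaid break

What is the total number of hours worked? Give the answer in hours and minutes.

Thu: 08:33–15:19 = 6 h 46 min
Fri: 08:45–19:44 = 10 h 59 min; less 10 min break → 10 h 49 min
Sat: 07:19–11:37 = 4 h 18 min; less 30 min break → 3 h 48 min
Sun: 09:20–16:25 = 7 h 5 min; less 75 min break → 5 h 50 min
Total: 6 h 46 min + 10 h 49 min + 3 h 48 min + 5 h 50 min = 27 h 13 min.

27 h 13 min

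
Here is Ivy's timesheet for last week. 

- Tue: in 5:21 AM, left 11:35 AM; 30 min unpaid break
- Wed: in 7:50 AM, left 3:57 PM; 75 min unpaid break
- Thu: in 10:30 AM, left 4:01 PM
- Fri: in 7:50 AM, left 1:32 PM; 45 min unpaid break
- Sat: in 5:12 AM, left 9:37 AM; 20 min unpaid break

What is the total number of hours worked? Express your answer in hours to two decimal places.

Tue: 5:21 AM–11:35 AM = 6 h 14 min; less 30 min break → 5 h 44 min
Wed: 7:50 AM–3:57 PM = 8 h 7 min; less 75 min break → 6 h 52 min
Thu: 10:30 AM–4:01 PM = 5 h 31 min
Fri: 7:50 AM–1:32 PM = 5 h 42 min; less 45 min break → 4 h 57 min
Sat: 5:12 AM–9:37 AM = 4 h 25 min; less 20 min break → 4 h 5 min
Total: 5 h 44 min + 6 h 52 min + 5 h 31 min + 4 h 57 min + 4 h 5 min = 27 h 9 min.

27.15 hours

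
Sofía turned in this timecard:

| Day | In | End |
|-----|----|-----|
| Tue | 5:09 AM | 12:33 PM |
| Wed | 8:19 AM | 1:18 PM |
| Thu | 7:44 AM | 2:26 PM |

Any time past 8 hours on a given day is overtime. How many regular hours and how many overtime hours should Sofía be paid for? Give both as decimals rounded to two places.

Regular 19.08 hours, overtime 0.00 hours

Tue: 5:09 AM–12:33 PM = 7 h 24 min
Wed: 8:19 AM–1:18 PM = 4 h 59 min
Thu: 7:44 AM–2:26 PM = 6 h 42 min
Tue reg 7 h 24 min / OT 0 h 0 min; Wed reg 4 h 59 min / OT 0 h 0 min; Thu reg 6 h 42 min / OT 0 h 0 min.
Totals: regular 19 h 5 min, overtime 0 h 0 min.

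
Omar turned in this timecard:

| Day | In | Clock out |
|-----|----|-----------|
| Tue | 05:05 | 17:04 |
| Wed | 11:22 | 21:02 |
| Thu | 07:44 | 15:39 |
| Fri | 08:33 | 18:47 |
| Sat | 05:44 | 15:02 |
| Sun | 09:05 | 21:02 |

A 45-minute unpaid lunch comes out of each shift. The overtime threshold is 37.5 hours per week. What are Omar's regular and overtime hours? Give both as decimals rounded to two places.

Regular 37.50 hours, overtime 19.05 hours

Tue: 05:05–17:04 = 11 h 59 min; less 45 min break → 11 h 14 min
Wed: 11:22–21:02 = 9 h 40 min; less 45 min break → 8 h 55 min
Thu: 07:44–15:39 = 7 h 55 min; less 45 min break → 7 h 10 min
Fri: 08:33–18:47 = 10 h 14 min; less 45 min break → 9 h 29 min
Sat: 05:44–15:02 = 9 h 18 min; less 45 min break → 8 h 33 min
Sun: 09:05–21:02 = 11 h 57 min; less 45 min break → 11 h 12 min
Total worked: 56 h 33 min = 56.55 h.
Threshold 37.5 h → overtime 19 h 3 min, regular 37 h 30 min.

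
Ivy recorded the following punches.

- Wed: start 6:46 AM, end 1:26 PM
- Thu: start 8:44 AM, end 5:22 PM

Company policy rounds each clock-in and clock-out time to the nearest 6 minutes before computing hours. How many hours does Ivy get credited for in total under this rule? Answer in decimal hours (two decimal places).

Wed: in 6:46 AM→6:48 AM, out 1:26 PM→1:24 PM; 6 h 36 min
Thu: in 8:44 AM→8:42 AM, out 5:22 PM→5:24 PM; 8 h 42 min
Total credited: 15 h 18 min.

15.30 hours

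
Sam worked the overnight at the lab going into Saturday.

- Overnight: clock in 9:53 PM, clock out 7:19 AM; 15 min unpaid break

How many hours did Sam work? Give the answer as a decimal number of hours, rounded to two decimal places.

Overnight: 9:53 PM → midnight = 2 h 7 min; midnight → 7:19 AM = 7 h 19 min; span 9 h 26 min; less 15 min break → 9 h 11 min

9.18 hours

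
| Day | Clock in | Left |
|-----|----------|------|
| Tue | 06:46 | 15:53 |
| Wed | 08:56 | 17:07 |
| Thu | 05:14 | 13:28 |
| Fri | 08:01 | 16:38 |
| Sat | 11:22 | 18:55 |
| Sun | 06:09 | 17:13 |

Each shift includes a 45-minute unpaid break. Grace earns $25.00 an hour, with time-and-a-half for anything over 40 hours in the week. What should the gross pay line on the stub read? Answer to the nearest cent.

Tue: 06:46–15:53 = 9 h 7 min; less 45 min break → 8 h 22 min
Wed: 08:56–17:07 = 8 h 11 min; less 45 min break → 7 h 26 min
Thu: 05:14–13:28 = 8 h 14 min; less 45 min break → 7 h 29 min
Fri: 08:01–16:38 = 8 h 37 min; less 45 min break → 7 h 52 min
Sat: 11:22–18:55 = 7 h 33 min; less 45 min break → 6 h 48 min
Sun: 06:09–17:13 = 11 h 4 min; less 45 min break → 10 h 19 min
Total worked: 48 h 16 min = 2896 min.
Regular 40 h 0 min = 2400 min at $25.00/h; overtime 8 h 16 min = 496 min at $37.50/h.
Pay = (2400 × $25.00 + 496 × $37.50) ÷ 60 = $1310.00.

$1310.00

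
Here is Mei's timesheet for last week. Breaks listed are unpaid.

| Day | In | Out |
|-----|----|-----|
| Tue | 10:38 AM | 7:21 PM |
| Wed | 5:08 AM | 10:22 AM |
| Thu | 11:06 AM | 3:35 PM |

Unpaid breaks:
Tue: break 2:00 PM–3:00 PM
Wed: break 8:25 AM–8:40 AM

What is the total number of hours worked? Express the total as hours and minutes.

17 h 11 min

Tue: 10:38 AM–7:21 PM = 8 h 43 min; less 60 min break → 7 h 43 min
Wed: 5:08 AM–10:22 AM = 5 h 14 min; less 15 min break → 4 h 59 min
Thu: 11:06 AM–3:35 PM = 4 h 29 min
Total: 7 h 43 min + 4 h 59 min + 4 h 29 min = 17 h 11 min.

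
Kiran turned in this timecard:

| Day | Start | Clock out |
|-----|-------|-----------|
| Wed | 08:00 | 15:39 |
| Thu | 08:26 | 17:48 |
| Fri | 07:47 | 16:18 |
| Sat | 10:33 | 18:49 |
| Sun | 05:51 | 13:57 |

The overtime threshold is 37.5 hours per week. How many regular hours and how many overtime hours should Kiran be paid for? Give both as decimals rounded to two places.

Regular 37.50 hours, overtime 4.40 hours

Wed: 08:00–15:39 = 7 h 39 min
Thu: 08:26–17:48 = 9 h 22 min
Fri: 07:47–16:18 = 8 h 31 min
Sat: 10:33–18:49 = 8 h 16 min
Sun: 05:51–13:57 = 8 h 6 min
Total worked: 41 h 54 min = 41.90 h.
Threshold 37.5 h → overtime 4 h 24 min, regular 37 h 30 min.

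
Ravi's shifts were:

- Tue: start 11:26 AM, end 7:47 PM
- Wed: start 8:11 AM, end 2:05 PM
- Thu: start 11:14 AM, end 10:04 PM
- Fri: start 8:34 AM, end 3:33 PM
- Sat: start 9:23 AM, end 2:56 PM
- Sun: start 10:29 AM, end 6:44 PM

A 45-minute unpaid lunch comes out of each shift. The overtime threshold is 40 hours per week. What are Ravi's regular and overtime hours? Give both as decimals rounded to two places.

Tue: 11:26 AM–7:47 PM = 8 h 21 min; less 45 min break → 7 h 36 min
Wed: 8:11 AM–2:05 PM = 5 h 54 min; less 45 min break → 5 h 9 min
Thu: 11:14 AM–10:04 PM = 10 h 50 min; less 45 min break → 10 h 5 min
Fri: 8:34 AM–3:33 PM = 6 h 59 min; less 45 min break → 6 h 14 min
Sat: 9:23 AM–2:56 PM = 5 h 33 min; less 45 min break → 4 h 48 min
Sun: 10:29 AM–6:44 PM = 8 h 15 min; less 45 min break → 7 h 30 min
Total worked: 41 h 22 min = 41.37 h.
Threshold 40 h → overtime 1 h 22 min, regular 40 h 0 min.

Regular 40.00 hours, overtime 1.37 hours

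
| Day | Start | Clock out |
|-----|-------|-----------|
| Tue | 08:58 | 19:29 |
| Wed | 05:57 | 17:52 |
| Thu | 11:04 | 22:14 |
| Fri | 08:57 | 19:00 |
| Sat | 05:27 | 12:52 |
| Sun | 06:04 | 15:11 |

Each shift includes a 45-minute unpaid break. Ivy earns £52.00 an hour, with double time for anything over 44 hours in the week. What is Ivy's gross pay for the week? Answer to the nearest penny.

Tue: 08:58–19:29 = 10 h 31 min; less 45 min break → 9 h 46 min
Wed: 05:57–17:52 = 11 h 55 min; less 45 min break → 11 h 10 min
Thu: 11:04–22:14 = 11 h 10 min; less 45 min break → 10 h 25 min
Fri: 08:57–19:00 = 10 h 3 min; less 45 min break → 9 h 18 min
Sat: 05:27–12:52 = 7 h 25 min; less 45 min break → 6 h 40 min
Sun: 06:04–15:11 = 9 h 7 min; less 45 min break → 8 h 22 min
Total worked: 55 h 41 min = 3341 min.
Regular 44 h 0 min = 2640 min at £52.00/h; overtime 11 h 41 min = 701 min at £104.00/h.
Pay = (2640 × £52.00 + 701 × £104.00) ÷ 60 = £3503.07.

£3503.07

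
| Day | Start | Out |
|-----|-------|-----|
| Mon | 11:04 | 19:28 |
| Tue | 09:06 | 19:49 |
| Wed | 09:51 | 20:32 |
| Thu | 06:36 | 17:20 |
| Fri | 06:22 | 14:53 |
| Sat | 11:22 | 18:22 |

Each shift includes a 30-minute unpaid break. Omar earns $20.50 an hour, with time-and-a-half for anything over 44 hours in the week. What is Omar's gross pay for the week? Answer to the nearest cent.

Mon: 11:04–19:28 = 8 h 24 min; less 30 min break → 7 h 54 min
Tue: 09:06–19:49 = 10 h 43 min; less 30 min break → 10 h 13 min
Wed: 09:51–20:32 = 10 h 41 min; less 30 min break → 10 h 11 min
Thu: 06:36–17:20 = 10 h 44 min; less 30 min break → 10 h 14 min
Fri: 06:22–14:53 = 8 h 31 min; less 30 min break → 8 h 1 min
Sat: 11:22–18:22 = 7 h 0 min; less 30 min break → 6 h 30 min
Total worked: 53 h 3 min = 3183 min.
Regular 44 h 0 min = 2640 min at $20.50/h; overtime 9 h 3 min = 543 min at $30.75/h.
Pay = (2640 × $20.50 + 543 × $30.75) ÷ 60 = $1180.29.

$1180.29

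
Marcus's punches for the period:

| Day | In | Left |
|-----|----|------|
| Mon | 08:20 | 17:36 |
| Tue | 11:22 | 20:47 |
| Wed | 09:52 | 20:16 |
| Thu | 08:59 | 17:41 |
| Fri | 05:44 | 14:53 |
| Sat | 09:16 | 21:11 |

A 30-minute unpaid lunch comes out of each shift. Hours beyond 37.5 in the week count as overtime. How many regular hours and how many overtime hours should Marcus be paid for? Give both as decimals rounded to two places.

Regular 37.50 hours, overtime 18.35 hours

Mon: 08:20–17:36 = 9 h 16 min; less 30 min break → 8 h 46 min
Tue: 11:22–20:47 = 9 h 25 min; less 30 min break → 8 h 55 min
Wed: 09:52–20:16 = 10 h 24 min; less 30 min break → 9 h 54 min
Thu: 08:59–17:41 = 8 h 42 min; less 30 min break → 8 h 12 min
Fri: 05:44–14:53 = 9 h 9 min; less 30 min break → 8 h 39 min
Sat: 09:16–21:11 = 11 h 55 min; less 30 min break → 11 h 25 min
Total worked: 55 h 51 min = 55.85 h.
Threshold 37.5 h → overtime 18 h 21 min, regular 37 h 30 min.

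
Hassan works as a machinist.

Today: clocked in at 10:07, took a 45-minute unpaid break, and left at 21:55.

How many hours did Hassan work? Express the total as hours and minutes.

11 h 3 min

Today: 10:07–21:55 = 11 h 48 min; less 45 min break → 11 h 3 min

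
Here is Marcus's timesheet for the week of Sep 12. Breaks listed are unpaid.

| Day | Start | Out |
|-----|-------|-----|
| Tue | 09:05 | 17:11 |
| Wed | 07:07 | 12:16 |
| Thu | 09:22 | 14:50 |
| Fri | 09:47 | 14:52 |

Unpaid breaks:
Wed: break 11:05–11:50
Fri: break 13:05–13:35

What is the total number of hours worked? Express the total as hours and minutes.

22 h 33 min

Tue: 09:05–17:11 = 8 h 6 min
Wed: 07:07–12:16 = 5 h 9 min; less 45 min break → 4 h 24 min
Thu: 09:22–14:50 = 5 h 28 min
Fri: 09:47–14:52 = 5 h 5 min; less 30 min break → 4 h 35 min
Total: 8 h 6 min + 4 h 24 min + 5 h 28 min + 4 h 35 min = 22 h 33 min.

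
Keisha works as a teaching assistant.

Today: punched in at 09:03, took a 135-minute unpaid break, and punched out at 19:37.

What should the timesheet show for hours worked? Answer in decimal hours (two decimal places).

Today: 09:03–19:37 = 10 h 34 min; less 135 min break → 8 h 19 min

8.32 hours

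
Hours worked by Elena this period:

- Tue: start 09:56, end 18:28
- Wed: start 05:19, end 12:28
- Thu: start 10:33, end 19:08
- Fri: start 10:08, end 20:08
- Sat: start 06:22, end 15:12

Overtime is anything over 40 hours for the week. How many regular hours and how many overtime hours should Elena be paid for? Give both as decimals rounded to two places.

Regular 40.00 hours, overtime 3.10 hours

Tue: 09:56–18:28 = 8 h 32 min
Wed: 05:19–12:28 = 7 h 9 min
Thu: 10:33–19:08 = 8 h 35 min
Fri: 10:08–20:08 = 10 h 0 min
Sat: 06:22–15:12 = 8 h 50 min
Total worked: 43 h 6 min = 43.10 h.
Threshold 40 h → overtime 3 h 6 min, regular 40 h 0 min.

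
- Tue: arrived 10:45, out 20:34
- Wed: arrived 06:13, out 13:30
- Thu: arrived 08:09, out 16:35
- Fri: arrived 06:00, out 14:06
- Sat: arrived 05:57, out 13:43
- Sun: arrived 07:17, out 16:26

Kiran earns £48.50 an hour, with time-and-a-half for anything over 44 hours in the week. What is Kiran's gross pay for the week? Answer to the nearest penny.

Tue: 10:45–20:34 = 9 h 49 min
Wed: 06:13–13:30 = 7 h 17 min
Thu: 08:09–16:35 = 8 h 26 min
Fri: 06:00–14:06 = 8 h 6 min
Sat: 05:57–13:43 = 7 h 46 min
Sun: 07:17–16:26 = 9 h 9 min
Total worked: 50 h 33 min = 3033 min.
Regular 44 h 0 min = 2640 min at £48.50/h; overtime 6 h 33 min = 393 min at £72.75/h.
Pay = (2640 × £48.50 + 393 × £72.75) ÷ 60 = £2610.51.

£2610.51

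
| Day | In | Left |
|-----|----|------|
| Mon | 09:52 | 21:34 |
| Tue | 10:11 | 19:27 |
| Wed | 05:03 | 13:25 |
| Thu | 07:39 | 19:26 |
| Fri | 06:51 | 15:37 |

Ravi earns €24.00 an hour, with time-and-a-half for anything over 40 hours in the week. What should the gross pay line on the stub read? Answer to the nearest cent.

Mon: 09:52–21:34 = 11 h 42 min
Tue: 10:11–19:27 = 9 h 16 min
Wed: 05:03–13:25 = 8 h 22 min
Thu: 07:39–19:26 = 11 h 47 min
Fri: 06:51–15:37 = 8 h 46 min
Total worked: 49 h 53 min = 2993 min.
Regular 40 h 0 min = 2400 min at €24.00/h; overtime 9 h 53 min = 593 min at €36.00/h.
Pay = (2400 × €24.00 + 593 × €36.00) ÷ 60 = €1315.80.

€1315.80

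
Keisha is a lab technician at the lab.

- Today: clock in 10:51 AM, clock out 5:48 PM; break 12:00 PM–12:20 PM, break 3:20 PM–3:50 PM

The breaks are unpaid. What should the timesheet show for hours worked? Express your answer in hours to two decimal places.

6.12 hours

Today: 10:51 AM–5:48 PM = 6 h 57 min; less 50 min break → 6 h 7 min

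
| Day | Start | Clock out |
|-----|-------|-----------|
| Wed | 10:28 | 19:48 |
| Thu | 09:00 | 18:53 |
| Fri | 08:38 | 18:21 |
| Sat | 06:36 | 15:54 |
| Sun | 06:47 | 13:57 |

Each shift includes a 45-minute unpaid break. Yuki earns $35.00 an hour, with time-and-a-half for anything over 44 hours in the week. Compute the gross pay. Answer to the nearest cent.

Wed: 10:28–19:48 = 9 h 20 min; less 45 min break → 8 h 35 min
Thu: 09:00–18:53 = 9 h 53 min; less 45 min break → 9 h 8 min
Fri: 08:38–18:21 = 9 h 43 min; less 45 min break → 8 h 58 min
Sat: 06:36–15:54 = 9 h 18 min; less 45 min break → 8 h 33 min
Sun: 06:47–13:57 = 7 h 10 min; less 45 min break → 6 h 25 min
Total worked: 41 h 39 min = 2499 min.
Regular 41 h 39 min = 2499 min at $35.00/h; overtime 0 h 0 min = 0 min at $52.50/h.
Pay = (2499 × $35.00 + 0 × $52.50) ÷ 60 = $1457.75.

$1457.75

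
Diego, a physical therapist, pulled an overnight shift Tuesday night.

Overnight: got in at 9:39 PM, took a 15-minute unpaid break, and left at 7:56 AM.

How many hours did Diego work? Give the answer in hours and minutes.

10 h 2 min

Overnight: 9:39 PM → midnight = 2 h 21 min; midnight → 7:56 AM = 7 h 56 min; span 10 h 17 min; less 15 min break → 10 h 2 min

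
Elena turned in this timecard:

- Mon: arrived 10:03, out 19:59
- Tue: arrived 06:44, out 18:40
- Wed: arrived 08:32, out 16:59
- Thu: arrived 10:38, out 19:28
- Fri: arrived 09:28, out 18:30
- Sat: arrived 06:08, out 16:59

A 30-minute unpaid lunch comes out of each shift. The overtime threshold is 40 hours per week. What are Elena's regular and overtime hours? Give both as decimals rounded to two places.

Regular 40.00 hours, overtime 16.03 hours

Mon: 10:03–19:59 = 9 h 56 min; less 30 min break → 9 h 26 min
Tue: 06:44–18:40 = 11 h 56 min; less 30 min break → 11 h 26 min
Wed: 08:32–16:59 = 8 h 27 min; less 30 min break → 7 h 57 min
Thu: 10:38–19:28 = 8 h 50 min; less 30 min break → 8 h 20 min
Fri: 09:28–18:30 = 9 h 2 min; less 30 min break → 8 h 32 min
Sat: 06:08–16:59 = 10 h 51 min; less 30 min break → 10 h 21 min
Total worked: 56 h 2 min = 56.03 h.
Threshold 40 h → overtime 16 h 2 min, regular 40 h 0 min.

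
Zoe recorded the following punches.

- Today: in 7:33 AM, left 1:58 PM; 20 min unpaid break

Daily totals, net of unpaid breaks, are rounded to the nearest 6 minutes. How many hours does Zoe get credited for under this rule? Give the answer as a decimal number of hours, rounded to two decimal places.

6.10 hours

Today: 7:33 AM–1:58 PM = 6 h 25 min − 20 min = 6 h 5 min → rounds to 6 h 6 min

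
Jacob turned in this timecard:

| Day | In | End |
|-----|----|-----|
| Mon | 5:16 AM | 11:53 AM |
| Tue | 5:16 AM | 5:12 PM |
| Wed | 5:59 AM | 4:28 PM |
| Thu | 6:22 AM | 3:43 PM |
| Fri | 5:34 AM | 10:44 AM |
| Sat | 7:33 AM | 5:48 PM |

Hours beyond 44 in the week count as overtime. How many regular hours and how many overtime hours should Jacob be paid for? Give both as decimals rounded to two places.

Mon: 5:16 AM–11:53 AM = 6 h 37 min
Tue: 5:16 AM–5:12 PM = 11 h 56 min
Wed: 5:59 AM–4:28 PM = 10 h 29 min
Thu: 6:22 AM–3:43 PM = 9 h 21 min
Fri: 5:34 AM–10:44 AM = 5 h 10 min
Sat: 7:33 AM–5:48 PM = 10 h 15 min
Total worked: 53 h 48 min = 53.80 h.
Threshold 44 h → overtime 9 h 48 min, regular 44 h 0 min.

Regular 44.00 hours, overtime 9.80 hours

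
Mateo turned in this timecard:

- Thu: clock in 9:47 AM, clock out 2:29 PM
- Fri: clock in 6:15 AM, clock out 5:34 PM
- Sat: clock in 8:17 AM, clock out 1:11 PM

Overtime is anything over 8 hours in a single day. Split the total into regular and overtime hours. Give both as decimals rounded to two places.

Thu: 9:47 AM–2:29 PM = 4 h 42 min
Fri: 6:15 AM–5:34 PM = 11 h 19 min
Sat: 8:17 AM–1:11 PM = 4 h 54 min
Thu reg 4 h 42 min / OT 0 h 0 min; Fri reg 8 h 0 min / OT 3 h 19 min; Sat reg 4 h 54 min / OT 0 h 0 min.
Totals: regular 17 h 36 min, overtime 3 h 19 min.

Regular 17.60 hours, overtime 3.32 hours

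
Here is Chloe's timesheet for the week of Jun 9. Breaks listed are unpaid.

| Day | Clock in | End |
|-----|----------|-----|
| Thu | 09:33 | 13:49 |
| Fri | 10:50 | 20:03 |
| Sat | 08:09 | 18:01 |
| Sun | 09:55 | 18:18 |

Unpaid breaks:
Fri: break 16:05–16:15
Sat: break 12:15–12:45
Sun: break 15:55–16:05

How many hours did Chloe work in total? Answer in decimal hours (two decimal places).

Thu: 09:33–13:49 = 4 h 16 min
Fri: 10:50–20:03 = 9 h 13 min; less 10 min break → 9 h 3 min
Sat: 08:09–18:01 = 9 h 52 min; less 30 min break → 9 h 22 min
Sun: 09:55–18:18 = 8 h 23 min; less 10 min break → 8 h 13 min
Total: 4 h 16 min + 9 h 3 min + 9 h 22 min + 8 h 13 min = 30 h 54 min.

30.90 hours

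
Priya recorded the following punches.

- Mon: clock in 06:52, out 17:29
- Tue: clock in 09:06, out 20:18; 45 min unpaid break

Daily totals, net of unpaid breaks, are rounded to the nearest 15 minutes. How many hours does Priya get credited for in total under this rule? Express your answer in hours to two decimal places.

Mon: 06:52–17:29 = 10 h 37 min → rounds to 10 h 30 min
Tue: 09:06–20:18 = 11 h 12 min − 45 min = 10 h 27 min → rounds to 10 h 30 min
Total credited: 21 h 0 min.

21.00 hours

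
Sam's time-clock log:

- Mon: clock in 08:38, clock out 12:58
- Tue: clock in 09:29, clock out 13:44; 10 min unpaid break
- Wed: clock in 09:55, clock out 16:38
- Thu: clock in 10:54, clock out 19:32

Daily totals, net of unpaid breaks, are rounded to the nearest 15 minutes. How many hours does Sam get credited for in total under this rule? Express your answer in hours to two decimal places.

Mon: 08:38–12:58 = 4 h 20 min → rounds to 4 h 15 min
Tue: 09:29–13:44 = 4 h 15 min − 10 min = 4 h 5 min → rounds to 4 h 0 min
Wed: 09:55–16:38 = 6 h 43 min → rounds to 6 h 45 min
Thu: 10:54–19:32 = 8 h 38 min → rounds to 8 h 45 min
Total credited: 23 h 45 min.

23.75 hours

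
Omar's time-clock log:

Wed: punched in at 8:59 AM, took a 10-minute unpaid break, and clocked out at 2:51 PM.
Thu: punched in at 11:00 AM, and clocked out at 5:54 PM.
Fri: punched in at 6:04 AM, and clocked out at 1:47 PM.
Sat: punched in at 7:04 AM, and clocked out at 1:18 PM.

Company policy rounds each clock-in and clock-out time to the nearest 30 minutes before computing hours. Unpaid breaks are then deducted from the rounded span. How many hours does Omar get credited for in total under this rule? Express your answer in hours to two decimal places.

27.33 hours

Wed: in 8:59 AM→9:00 AM, out 2:51 PM→3:00 PM; 6 h 0 min − 10 min = 5 h 50 min
Thu: in 11:00 AM→11:00 AM, out 5:54 PM→6:00 PM; 7 h 0 min
Fri: in 6:04 AM→6:00 AM, out 1:47 PM→2:00 PM; 8 h 0 min
Sat: in 7:04 AM→7:00 AM, out 1:18 PM→1:30 PM; 6 h 30 min
Total credited: 27 h 20 min.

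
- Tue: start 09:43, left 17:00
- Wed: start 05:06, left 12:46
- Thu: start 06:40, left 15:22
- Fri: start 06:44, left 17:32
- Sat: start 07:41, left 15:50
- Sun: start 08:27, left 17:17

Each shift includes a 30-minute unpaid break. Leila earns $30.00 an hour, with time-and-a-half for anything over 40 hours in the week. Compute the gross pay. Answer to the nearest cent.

Tue: 09:43–17:00 = 7 h 17 min; less 30 min break → 6 h 47 min
Wed: 05:06–12:46 = 7 h 40 min; less 30 min break → 7 h 10 min
Thu: 06:40–15:22 = 8 h 42 min; less 30 min break → 8 h 12 min
Fri: 06:44–17:32 = 10 h 48 min; less 30 min break → 10 h 18 min
Sat: 07:41–15:50 = 8 h 9 min; less 30 min break → 7 h 39 min
Sun: 08:27–17:17 = 8 h 50 min; less 30 min break → 8 h 20 min
Total worked: 48 h 26 min = 2906 min.
Regular 40 h 0 min = 2400 min at $30.00/h; overtime 8 h 26 min = 506 min at $45.00/h.
Pay = (2400 × $30.00 + 506 × $45.00) ÷ 60 = $1579.50.

$1579.50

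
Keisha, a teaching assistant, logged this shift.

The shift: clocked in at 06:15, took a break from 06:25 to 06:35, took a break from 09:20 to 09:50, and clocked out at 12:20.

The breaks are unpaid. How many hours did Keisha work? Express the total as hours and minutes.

5 h 25 min

The shift: 06:15–12:20 = 6 h 5 min; less 40 min break → 5 h 25 min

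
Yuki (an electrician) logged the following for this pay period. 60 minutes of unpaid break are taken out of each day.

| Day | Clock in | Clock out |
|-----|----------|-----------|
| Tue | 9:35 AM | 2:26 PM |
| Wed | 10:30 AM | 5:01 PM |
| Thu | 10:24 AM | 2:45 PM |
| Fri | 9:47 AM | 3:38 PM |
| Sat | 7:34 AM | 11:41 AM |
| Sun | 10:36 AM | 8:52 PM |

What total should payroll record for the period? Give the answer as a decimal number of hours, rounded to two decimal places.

Tue: 9:35 AM–2:26 PM = 4 h 51 min; less 60 min break → 3 h 51 min
Wed: 10:30 AM–5:01 PM = 6 h 31 min; less 60 min break → 5 h 31 min
Thu: 10:24 AM–2:45 PM = 4 h 21 min; less 60 min break → 3 h 21 min
Fri: 9:47 AM–3:38 PM = 5 h 51 min; less 60 min break → 4 h 51 min
Sat: 7:34 AM–11:41 AM = 4 h 7 min; less 60 min break → 3 h 7 min
Sun: 10:36 AM–8:52 PM = 10 h 16 min; less 60 min break → 9 h 16 min
Total: 3 h 51 min + 5 h 31 min + 3 h 21 min + 4 h 51 min + 3 h 7 min + 9 h 16 min = 29 h 57 min.

29.95 hours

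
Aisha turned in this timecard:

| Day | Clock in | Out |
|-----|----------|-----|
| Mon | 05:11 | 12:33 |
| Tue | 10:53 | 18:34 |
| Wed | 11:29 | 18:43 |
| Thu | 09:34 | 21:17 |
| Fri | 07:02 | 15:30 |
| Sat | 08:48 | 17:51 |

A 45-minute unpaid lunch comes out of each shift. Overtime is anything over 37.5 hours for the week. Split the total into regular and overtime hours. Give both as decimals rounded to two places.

Regular 37.50 hours, overtime 9.52 hours

Mon: 05:11–12:33 = 7 h 22 min; less 45 min break → 6 h 37 min
Tue: 10:53–18:34 = 7 h 41 min; less 45 min break → 6 h 56 min
Wed: 11:29–18:43 = 7 h 14 min; less 45 min break → 6 h 29 min
Thu: 09:34–21:17 = 11 h 43 min; less 45 min break → 10 h 58 min
Fri: 07:02–15:30 = 8 h 28 min; less 45 min break → 7 h 43 min
Sat: 08:48–17:51 = 9 h 3 min; less 45 min break → 8 h 18 min
Total worked: 47 h 1 min = 47.02 h.
Threshold 37.5 h → overtime 9 h 31 min, regular 37 h 30 min.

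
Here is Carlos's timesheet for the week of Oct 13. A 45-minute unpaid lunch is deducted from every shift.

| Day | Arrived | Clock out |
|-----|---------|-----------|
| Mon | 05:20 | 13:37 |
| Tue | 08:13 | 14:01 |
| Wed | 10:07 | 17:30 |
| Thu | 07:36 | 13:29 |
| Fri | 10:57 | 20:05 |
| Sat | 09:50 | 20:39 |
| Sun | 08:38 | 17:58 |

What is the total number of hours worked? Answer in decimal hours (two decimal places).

Mon: 05:20–13:37 = 8 h 17 min; less 45 min break → 7 h 32 min
Tue: 08:13–14:01 = 5 h 48 min; less 45 min break → 5 h 3 min
Wed: 10:07–17:30 = 7 h 23 min; less 45 min break → 6 h 38 min
Thu: 07:36–13:29 = 5 h 53 min; less 45 min break → 5 h 8 min
Fri: 10:57–20:05 = 9 h 8 min; less 45 min break → 8 h 23 min
Sat: 09:50–20:39 = 10 h 49 min; less 45 min break → 10 h 4 min
Sun: 08:38–17:58 = 9 h 20 min; less 45 min break → 8 h 35 min
Total: 7 h 32 min + 5 h 3 min + 6 h 38 min + 5 h 8 min + 8 h 23 min + 10 h 4 min + 8 h 35 min = 51 h 23 min.

51.38 hours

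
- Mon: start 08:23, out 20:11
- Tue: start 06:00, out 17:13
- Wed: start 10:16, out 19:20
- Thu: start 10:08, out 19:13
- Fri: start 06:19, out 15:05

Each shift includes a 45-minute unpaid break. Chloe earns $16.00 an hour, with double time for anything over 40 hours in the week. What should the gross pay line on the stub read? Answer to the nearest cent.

Mon: 08:23–20:11 = 11 h 48 min; less 45 min break → 11 h 3 min
Tue: 06:00–17:13 = 11 h 13 min; less 45 min break → 10 h 28 min
Wed: 10:16–19:20 = 9 h 4 min; less 45 min break → 8 h 19 min
Thu: 10:08–19:13 = 9 h 5 min; less 45 min break → 8 h 20 min
Fri: 06:19–15:05 = 8 h 46 min; less 45 min break → 8 h 1 min
Total worked: 46 h 11 min = 2771 min.
Regular 40 h 0 min = 2400 min at $16.00/h; overtime 6 h 11 min = 371 min at $32.00/h.
Pay = (2400 × $16.00 + 371 × $32.00) ÷ 60 = $837.87.

$837.87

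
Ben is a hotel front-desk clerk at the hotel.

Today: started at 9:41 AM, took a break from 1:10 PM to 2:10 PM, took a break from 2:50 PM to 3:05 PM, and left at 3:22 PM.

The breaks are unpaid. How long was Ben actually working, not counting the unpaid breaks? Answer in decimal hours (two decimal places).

4.43 hours

Today: 9:41 AM–3:22 PM = 5 h 41 min; less 75 min break → 4 h 26 min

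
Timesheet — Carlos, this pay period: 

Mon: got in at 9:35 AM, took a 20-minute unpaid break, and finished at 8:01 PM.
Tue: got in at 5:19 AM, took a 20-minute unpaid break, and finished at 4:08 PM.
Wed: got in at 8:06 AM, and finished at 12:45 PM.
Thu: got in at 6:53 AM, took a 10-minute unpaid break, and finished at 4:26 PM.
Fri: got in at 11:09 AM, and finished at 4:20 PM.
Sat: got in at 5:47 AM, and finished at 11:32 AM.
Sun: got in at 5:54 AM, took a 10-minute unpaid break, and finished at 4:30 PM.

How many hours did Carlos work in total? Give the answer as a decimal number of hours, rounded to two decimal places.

Mon: 9:35 AM–8:01 PM = 10 h 26 min; less 20 min break → 10 h 6 min
Tue: 5:19 AM–4:08 PM = 10 h 49 min; less 20 min break → 10 h 29 min
Wed: 8:06 AM–12:45 PM = 4 h 39 min
Thu: 6:53 AM–4:26 PM = 9 h 33 min; less 10 min break → 9 h 23 min
Fri: 11:09 AM–4:20 PM = 5 h 11 min
Sat: 5:47 AM–11:32 AM = 5 h 45 min
Sun: 5:54 AM–4:30 PM = 10 h 36 min; less 10 min break → 10 h 26 min
Total: 10 h 6 min + 10 h 29 min + 4 h 39 min + 9 h 23 min + 5 h 11 min + 5 h 45 min + 10 h 26 min = 55 h 59 min.

55.98 hours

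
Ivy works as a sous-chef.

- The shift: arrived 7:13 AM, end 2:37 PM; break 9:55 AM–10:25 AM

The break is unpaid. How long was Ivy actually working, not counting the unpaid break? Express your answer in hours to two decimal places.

6.90 hours

The shift: 7:13 AM–2:37 PM = 7 h 24 min; less 30 min break → 6 h 54 min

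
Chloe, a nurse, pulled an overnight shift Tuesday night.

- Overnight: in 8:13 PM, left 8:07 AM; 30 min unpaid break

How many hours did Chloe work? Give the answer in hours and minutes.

11 h 24 min

Overnight: 8:13 PM → midnight = 3 h 47 min; midnight → 8:07 AM = 8 h 7 min; span 11 h 54 min; less 30 min break → 11 h 24 min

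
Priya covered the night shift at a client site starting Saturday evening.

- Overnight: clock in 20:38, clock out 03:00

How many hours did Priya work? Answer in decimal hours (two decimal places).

6.37 hours

Overnight: 20:38 → midnight = 3 h 22 min; midnight → 03:00 = 3 h 0 min; span 6 h 22 min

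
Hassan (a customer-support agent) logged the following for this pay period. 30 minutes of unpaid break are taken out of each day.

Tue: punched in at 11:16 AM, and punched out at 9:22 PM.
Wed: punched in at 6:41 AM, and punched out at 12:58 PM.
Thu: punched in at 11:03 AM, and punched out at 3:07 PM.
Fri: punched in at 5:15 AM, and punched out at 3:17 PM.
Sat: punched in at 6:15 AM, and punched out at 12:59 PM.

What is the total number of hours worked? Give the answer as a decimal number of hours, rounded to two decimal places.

34.72 hours

Tue: 11:16 AM–9:22 PM = 10 h 6 min; less 30 min break → 9 h 36 min
Wed: 6:41 AM–12:58 PM = 6 h 17 min; less 30 min break → 5 h 47 min
Thu: 11:03 AM–3:07 PM = 4 h 4 min; less 30 min break → 3 h 34 min
Fri: 5:15 AM–3:17 PM = 10 h 2 min; less 30 min break → 9 h 32 min
Sat: 6:15 AM–12:59 PM = 6 h 44 min; less 30 min break → 6 h 14 min
Total: 9 h 36 min + 5 h 47 min + 3 h 34 min + 9 h 32 min + 6 h 14 min = 34 h 43 min.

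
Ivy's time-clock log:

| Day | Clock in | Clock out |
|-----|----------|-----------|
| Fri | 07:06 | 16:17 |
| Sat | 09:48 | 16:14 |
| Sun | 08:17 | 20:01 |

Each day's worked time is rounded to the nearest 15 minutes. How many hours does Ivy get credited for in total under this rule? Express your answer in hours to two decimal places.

Fri: 07:06–16:17 = 9 h 11 min → rounds to 9 h 15 min
Sat: 09:48–16:14 = 6 h 26 min → rounds to 6 h 30 min
Sun: 08:17–20:01 = 11 h 44 min → rounds to 11 h 45 min
Total credited: 27 h 30 min.

27.50 hours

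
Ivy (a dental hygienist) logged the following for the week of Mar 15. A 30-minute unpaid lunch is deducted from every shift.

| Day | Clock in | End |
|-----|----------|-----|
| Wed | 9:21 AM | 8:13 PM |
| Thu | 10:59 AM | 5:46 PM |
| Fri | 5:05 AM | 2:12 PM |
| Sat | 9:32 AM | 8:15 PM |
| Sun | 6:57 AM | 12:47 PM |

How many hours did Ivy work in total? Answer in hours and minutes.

40 h 49 min

Wed: 9:21 AM–8:13 PM = 10 h 52 min; less 30 min break → 10 h 22 min
Thu: 10:59 AM–5:46 PM = 6 h 47 min; less 30 min break → 6 h 17 min
Fri: 5:05 AM–2:12 PM = 9 h 7 min; less 30 min break → 8 h 37 min
Sat: 9:32 AM–8:15 PM = 10 h 43 min; less 30 min break → 10 h 13 min
Sun: 6:57 AM–12:47 PM = 5 h 50 min; less 30 min break → 5 h 20 min
Total: 10 h 22 min + 6 h 17 min + 8 h 37 min + 10 h 13 min + 5 h 20 min = 40 h 49 min.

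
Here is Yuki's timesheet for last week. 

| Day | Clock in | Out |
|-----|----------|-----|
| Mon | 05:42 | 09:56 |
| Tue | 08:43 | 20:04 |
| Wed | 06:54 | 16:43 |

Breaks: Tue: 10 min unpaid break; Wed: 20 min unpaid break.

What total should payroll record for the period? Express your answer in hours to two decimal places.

24.90 hours

Mon: 05:42–09:56 = 4 h 14 min
Tue: 08:43–20:04 = 11 h 21 min; less 10 min break → 11 h 11 min
Wed: 06:54–16:43 = 9 h 49 min; less 20 min break → 9 h 29 min
Total: 4 h 14 min + 11 h 11 min + 9 h 29 min = 24 h 54 min.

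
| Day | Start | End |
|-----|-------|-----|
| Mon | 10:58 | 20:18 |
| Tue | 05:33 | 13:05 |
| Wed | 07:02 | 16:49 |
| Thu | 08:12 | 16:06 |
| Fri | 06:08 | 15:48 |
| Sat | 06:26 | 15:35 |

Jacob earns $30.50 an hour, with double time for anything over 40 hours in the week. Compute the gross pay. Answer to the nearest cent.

Mon: 10:58–20:18 = 9 h 20 min
Tue: 05:33–13:05 = 7 h 32 min
Wed: 07:02–16:49 = 9 h 47 min
Thu: 08:12–16:06 = 7 h 54 min
Fri: 06:08–15:48 = 9 h 40 min
Sat: 06:26–15:35 = 9 h 9 min
Total worked: 53 h 22 min = 3202 min.
Regular 40 h 0 min = 2400 min at $30.50/h; overtime 13 h 22 min = 802 min at $61.00/h.
Pay = (2400 × $30.50 + 802 × $61.00) ÷ 60 = $2035.37.

$2035.37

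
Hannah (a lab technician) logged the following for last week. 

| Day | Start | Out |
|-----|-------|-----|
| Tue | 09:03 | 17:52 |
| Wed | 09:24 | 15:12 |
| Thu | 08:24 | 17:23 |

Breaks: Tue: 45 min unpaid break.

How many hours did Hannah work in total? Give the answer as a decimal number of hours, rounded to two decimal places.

22.85 hours

Tue: 09:03–17:52 = 8 h 49 min; less 45 min break → 8 h 4 min
Wed: 09:24–15:12 = 5 h 48 min
Thu: 08:24–17:23 = 8 h 59 min
Total: 8 h 4 min + 5 h 48 min + 8 h 59 min = 22 h 51 min.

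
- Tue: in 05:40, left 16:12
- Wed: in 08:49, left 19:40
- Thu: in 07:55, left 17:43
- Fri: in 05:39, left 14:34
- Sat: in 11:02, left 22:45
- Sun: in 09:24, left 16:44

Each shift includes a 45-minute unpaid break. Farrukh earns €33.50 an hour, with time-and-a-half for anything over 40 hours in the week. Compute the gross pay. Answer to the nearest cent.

€2076.16

Tue: 05:40–16:12 = 10 h 32 min; less 45 min break → 9 h 47 min
Wed: 08:49–19:40 = 10 h 51 min; less 45 min break → 10 h 6 min
Thu: 07:55–17:43 = 9 h 48 min; less 45 min break → 9 h 3 min
Fri: 05:39–14:34 = 8 h 55 min; less 45 min break → 8 h 10 min
Sat: 11:02–22:45 = 11 h 43 min; less 45 min break → 10 h 58 min
Sun: 09:24–16:44 = 7 h 20 min; less 45 min break → 6 h 35 min
Total worked: 54 h 39 min = 3279 min.
Regular 40 h 0 min = 2400 min at €33.50/h; overtime 14 h 39 min = 879 min at €50.25/h.
Pay = (2400 × €33.50 + 879 × €50.25) ÷ 60 = €2076.16.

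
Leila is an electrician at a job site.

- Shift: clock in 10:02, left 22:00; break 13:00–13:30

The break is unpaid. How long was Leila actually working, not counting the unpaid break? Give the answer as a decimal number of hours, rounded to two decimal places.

Shift: 10:02–22:00 = 11 h 58 min; less 30 min break → 11 h 28 min

11.47 hours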